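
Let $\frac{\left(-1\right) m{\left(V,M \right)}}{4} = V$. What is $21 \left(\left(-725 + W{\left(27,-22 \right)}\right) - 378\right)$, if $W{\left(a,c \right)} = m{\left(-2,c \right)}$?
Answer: $-22995$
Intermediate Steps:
$m{\left(V,M \right)} = - 4 V$
$W{\left(a,c \right)} = 8$ ($W{\left(a,c \right)} = \left(-4\right) \left(-2\right) = 8$)
$21 \left(\left(-725 + W{\left(27,-22 \right)}\right) - 378\right) = 21 \left(\left(-725 + 8\right) - 378\right) = 21 \left(-717 - 378\right) = 21 \left(-1095\right) = -22995$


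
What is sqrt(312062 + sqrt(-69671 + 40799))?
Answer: sqrt(312062 + 6*I*sqrt(802)) ≈ 558.63 + 0.152*I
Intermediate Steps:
sqrt(312062 + sqrt(-69671 + 40799)) = sqrt(312062 + sqrt(-28872)) = sqrt(312062 + 6*I*sqrt(802))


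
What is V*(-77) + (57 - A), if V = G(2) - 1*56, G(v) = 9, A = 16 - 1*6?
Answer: 3666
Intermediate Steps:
A = 10 (A = 16 - 6 = 10)
V = -47 (V = 9 - 1*56 = 9 - 56 = -47)
V*(-77) + (57 - A) = -47*(-77) + (57 - 1*10) = 3619 + (57 - 10) = 3619 + 47 = 3666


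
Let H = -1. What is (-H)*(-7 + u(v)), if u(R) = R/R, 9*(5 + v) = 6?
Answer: -6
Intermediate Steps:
v = -13/3 (v = -5 + (⅑)*6 = -5 + ⅔ = -13/3 ≈ -4.3333)
u(R) = 1
(-H)*(-7 + u(v)) = (-1*(-1))*(-7 + 1) = 1*(-6) = -6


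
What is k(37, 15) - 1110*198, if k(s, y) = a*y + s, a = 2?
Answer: -219713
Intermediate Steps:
k(s, y) = s + 2*y (k(s, y) = 2*y + s = s + 2*y)
k(37, 15) - 1110*198 = (37 + 2*15) - 1110*198 = (37 + 30) - 219780 = 67 - 219780 = -219713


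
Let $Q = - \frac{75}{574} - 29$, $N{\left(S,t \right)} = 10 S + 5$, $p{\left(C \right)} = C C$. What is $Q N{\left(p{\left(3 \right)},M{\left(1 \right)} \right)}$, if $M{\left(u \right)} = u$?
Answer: $- \frac{1588495}{574} \approx -2767.4$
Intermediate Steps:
$p{\left(C \right)} = C^{2}$
$N{\left(S,t \right)} = 5 + 10 S$
$Q = - \frac{16721}{574}$ ($Q = \left(-75\right) \frac{1}{574} - 29 = - \frac{75}{574} - 29 = - \frac{16721}{574} \approx -29.131$)
$Q N{\left(p{\left(3 \right)},M{\left(1 \right)} \right)} = - \frac{16721 \left(5 + 10 \cdot 3^{2}\right)}{574} = - \frac{16721 \left(5 + 10 \cdot 9\right)}{574} = - \frac{16721 \left(5 + 90\right)}{574} = \left(- \frac{16721}{574}\right) 95 = - \frac{1588495}{574}$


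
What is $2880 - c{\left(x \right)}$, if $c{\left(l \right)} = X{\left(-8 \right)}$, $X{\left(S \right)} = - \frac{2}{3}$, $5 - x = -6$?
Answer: $\frac{8642}{3} \approx 2880.7$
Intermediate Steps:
$x = 11$ ($x = 5 - -6 = 5 + 6 = 11$)
$X{\left(S \right)} = - \frac{2}{3}$ ($X{\left(S \right)} = \left(-2\right) \frac{1}{3} = - \frac{2}{3}$)
$c{\left(l \right)} = - \frac{2}{3}$
$2880 - c{\left(x \right)} = 2880 - - \frac{2}{3} = 2880 + \frac{2}{3} = \frac{8642}{3}$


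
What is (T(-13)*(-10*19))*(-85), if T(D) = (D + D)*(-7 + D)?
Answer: 8398000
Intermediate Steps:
T(D) = 2*D*(-7 + D) (T(D) = (2*D)*(-7 + D) = 2*D*(-7 + D))
(T(-13)*(-10*19))*(-85) = ((2*(-13)*(-7 - 13))*(-10*19))*(-85) = ((2*(-13)*(-20))*(-190))*(-85) = (520*(-190))*(-85) = -98800*(-85) = 8398000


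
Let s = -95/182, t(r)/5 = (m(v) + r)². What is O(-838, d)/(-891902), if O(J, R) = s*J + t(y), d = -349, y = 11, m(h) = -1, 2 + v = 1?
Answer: -7755/7378462 ≈ -0.0010510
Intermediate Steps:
v = -1 (v = -2 + 1 = -1)
t(r) = 5*(-1 + r)²
s = -95/182 (s = -95*1/182 = -95/182 ≈ -0.52198)
O(J, R) = 500 - 95*J/182 (O(J, R) = -95*J/182 + 5*(-1 + 11)² = -95*J/182 + 5*10² = -95*J/182 + 5*100 = -95*J/182 + 500 = 500 - 95*J/182)
O(-838, d)/(-891902) = (500 - 95/182*(-838))/(-891902) = (500 + 39805/91)*(-1/891902) = (85305/91)*(-1/891902) = -7755/7378462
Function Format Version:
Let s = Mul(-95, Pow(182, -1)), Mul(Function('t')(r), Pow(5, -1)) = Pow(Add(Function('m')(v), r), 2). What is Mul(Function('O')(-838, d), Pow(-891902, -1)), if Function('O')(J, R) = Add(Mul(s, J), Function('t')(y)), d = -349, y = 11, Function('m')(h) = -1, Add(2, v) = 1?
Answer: Rational(-7755, 7378462) ≈ -0.0010510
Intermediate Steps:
v = -1 (v = Add(-2, 1) = -1)
Function('t')(r) = Mul(5, Pow(Add(-1, r), 2))
s = Rational(-95, 182) (s = Mul(-95, Rational(1, 182)) = Rational(-95, 182) ≈ -0.52198)
Function('O')(J, R) = Add(500, Mul(Rational(-95, 182), J)) (Function('O')(J, R) = Add(Mul(Rational(-95, 182), J), Mul(5, Pow(Add(-1, 11), 2))) = Add(Mul(Rational(-95, 182), J), Mul(5, Pow(10, 2))) = Add(Mul(Rational(-95, 182), J), Mul(5, 100)) = Add(Mul(Rational(-95, 182), J), 500) = Add(500, Mul(Rational(-95, 182), J)))
Mul(Function('O')(-838, d), Pow(-891902, -1)) = Mul(Add(500, Mul(Rational(-95, 182), -838)), Pow(-891902, -1)) = Mul(Add(500, Rational(39805, 91)), Rational(-1, 891902)) = Mul(Rational(85305, 91), Rational(-1, 891902)) = Rational(-7755, 7378462)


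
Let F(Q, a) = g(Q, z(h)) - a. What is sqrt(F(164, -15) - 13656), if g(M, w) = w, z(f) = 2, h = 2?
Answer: I*sqrt(13639) ≈ 116.79*I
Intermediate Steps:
F(Q, a) = 2 - a
sqrt(F(164, -15) - 13656) = sqrt((2 - 1*(-15)) - 13656) = sqrt((2 + 15) - 13656) = sqrt(17 - 13656) = sqrt(-13639) = I*sqrt(13639)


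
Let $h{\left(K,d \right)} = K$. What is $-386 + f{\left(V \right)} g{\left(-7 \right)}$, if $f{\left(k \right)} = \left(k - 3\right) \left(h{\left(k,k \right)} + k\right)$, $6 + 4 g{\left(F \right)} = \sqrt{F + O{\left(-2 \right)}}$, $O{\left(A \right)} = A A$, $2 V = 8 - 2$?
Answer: $-386$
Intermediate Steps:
$V = 3$ ($V = \frac{8 - 2}{2} = \frac{1}{2} \cdot 6 = 3$)
$O{\left(A \right)} = A^{2}$
$g{\left(F \right)} = - \frac{3}{2} + \frac{\sqrt{4 + F}}{4}$ ($g{\left(F \right)} = - \frac{3}{2} + \frac{\sqrt{F + \left(-2\right)^{2}}}{4} = - \frac{3}{2} + \frac{\sqrt{F + 4}}{4} = - \frac{3}{2} + \frac{\sqrt{4 + F}}{4}$)
$f{\left(k \right)} = 2 k \left(-3 + k\right)$ ($f{\left(k \right)} = \left(k - 3\right) \left(k + k\right) = \left(-3 + k\right) 2 k = 2 k \left(-3 + k\right)$)
$-386 + f{\left(V \right)} g{\left(-7 \right)} = -386 + 2 \cdot 3 \left(-3 + 3\right) \left(- \frac{3}{2} + \frac{\sqrt{4 - 7}}{4}\right) = -386 + 2 \cdot 3 \cdot 0 \left(- \frac{3}{2} + \frac{\sqrt{-3}}{4}\right) = -386 + 0 \left(- \frac{3}{2} + \frac{i \sqrt{3}}{4}\right) = -386 + 0 = -386$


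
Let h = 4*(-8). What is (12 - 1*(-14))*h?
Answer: -832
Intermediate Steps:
h = -32
(12 - 1*(-14))*h = (12 - 1*(-14))*(-32) = (12 + 14)*(-32) = 26*(-32) = -832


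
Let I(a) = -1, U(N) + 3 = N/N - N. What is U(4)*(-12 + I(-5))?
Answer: 78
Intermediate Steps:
U(N) = -2 - N (U(N) = -3 + (N/N - N) = -3 + (1 - N) = -2 - N)
U(4)*(-12 + I(-5)) = (-2 - 1*4)*(-12 - 1) = (-2 - 4)*(-13) = -6*(-13) = 78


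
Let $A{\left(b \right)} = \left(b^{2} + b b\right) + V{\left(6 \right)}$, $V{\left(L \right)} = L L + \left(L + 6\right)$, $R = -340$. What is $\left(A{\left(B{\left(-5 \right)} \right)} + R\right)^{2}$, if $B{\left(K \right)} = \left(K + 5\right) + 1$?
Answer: $84100$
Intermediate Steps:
$B{\left(K \right)} = 6 + K$ ($B{\left(K \right)} = \left(5 + K\right) + 1 = 6 + K$)
$V{\left(L \right)} = 6 + L + L^{2}$ ($V{\left(L \right)} = L^{2} + \left(6 + L\right) = 6 + L + L^{2}$)
$A{\left(b \right)} = 48 + 2 b^{2}$ ($A{\left(b \right)} = \left(b^{2} + b b\right) + \left(6 + 6 + 6^{2}\right) = \left(b^{2} + b^{2}\right) + \left(6 + 6 + 36\right) = 2 b^{2} + 48 = 48 + 2 b^{2}$)
$\left(A{\left(B{\left(-5 \right)} \right)} + R\right)^{2} = \left(\left(48 + 2 \left(6 - 5\right)^{2}\right) - 340\right)^{2} = \left(\left(48 + 2 \cdot 1^{2}\right) - 340\right)^{2} = \left(\left(48 + 2 \cdot 1\right) - 340\right)^{2} = \left(\left(48 + 2\right) - 340\right)^{2} = \left(50 - 340\right)^{2} = \left(-290\right)^{2} = 84100$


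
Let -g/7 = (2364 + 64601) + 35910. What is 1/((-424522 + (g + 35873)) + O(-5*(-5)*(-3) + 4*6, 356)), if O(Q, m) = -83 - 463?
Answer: -1/1109320 ≈ -9.0145e-7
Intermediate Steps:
O(Q, m) = -546
g = -720125 (g = -7*((2364 + 64601) + 35910) = -7*(66965 + 35910) = -7*102875 = -720125)
1/((-424522 + (g + 35873)) + O(-5*(-5)*(-3) + 4*6, 356)) = 1/((-424522 + (-720125 + 35873)) - 546) = 1/((-424522 - 684252) - 546) = 1/(-1108774 - 546) = 1/(-1109320) = -1/1109320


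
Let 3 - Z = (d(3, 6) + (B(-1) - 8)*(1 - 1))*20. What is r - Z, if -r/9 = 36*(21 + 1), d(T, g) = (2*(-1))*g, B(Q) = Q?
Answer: -7371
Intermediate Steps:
d(T, g) = -2*g
r = -7128 (r = -324*(21 + 1) = -324*22 = -9*792 = -7128)
Z = 243 (Z = 3 - (-2*6 + (-1 - 8)*(1 - 1))*20 = 3 - (-12 - 9*0)*20 = 3 - (-12 + 0)*20 = 3 - (-12)*20 = 3 - 1*(-240) = 3 + 240 = 243)
r - Z = -7128 - 1*243 = -7128 - 243 = -7371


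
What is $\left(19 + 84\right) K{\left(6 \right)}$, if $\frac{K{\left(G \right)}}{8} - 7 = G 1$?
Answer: $10712$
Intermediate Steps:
$K{\left(G \right)} = 56 + 8 G$ ($K{\left(G \right)} = 56 + 8 G 1 = 56 + 8 G$)
$\left(19 + 84\right) K{\left(6 \right)} = \left(19 + 84\right) \left(56 + 8 \cdot 6\right) = 103 \left(56 + 48\right) = 103 \cdot 104 = 10712$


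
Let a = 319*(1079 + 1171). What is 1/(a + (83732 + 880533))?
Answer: 1/1682015 ≈ 5.9452e-7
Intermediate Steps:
a = 717750 (a = 319*2250 = 717750)
1/(a + (83732 + 880533)) = 1/(717750 + (83732 + 880533)) = 1/(717750 + 964265) = 1/1682015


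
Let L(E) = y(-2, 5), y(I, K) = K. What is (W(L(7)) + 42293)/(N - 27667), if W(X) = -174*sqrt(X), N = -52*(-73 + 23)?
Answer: -42293/25067 + 174*sqrt(5)/25067 ≈ -1.6717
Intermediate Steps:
L(E) = 5
N = 2600 (N = -52*(-50) = 2600)
(W(L(7)) + 42293)/(N - 27667) = (-174*sqrt(5) + 42293)/(2600 - 27667) = (42293 - 174*sqrt(5))/(-25067) = (42293 - 174*sqrt(5))*(-1/25067) = -42293/25067 + 174*sqrt(5)/25067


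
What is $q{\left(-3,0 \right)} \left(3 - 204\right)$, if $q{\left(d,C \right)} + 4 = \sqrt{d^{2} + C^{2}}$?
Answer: $201$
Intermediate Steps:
$q{\left(d,C \right)} = -4 + \sqrt{C^{2} + d^{2}}$ ($q{\left(d,C \right)} = -4 + \sqrt{d^{2} + C^{2}} = -4 + \sqrt{C^{2} + d^{2}}$)
$q{\left(-3,0 \right)} \left(3 - 204\right) = \left(-4 + \sqrt{0^{2} + \left(-3\right)^{2}}\right) \left(3 - 204\right) = \left(-4 + \sqrt{0 + 9}\right) \left(3 - 204\right) = \left(-4 + \sqrt{9}\right) \left(-201\right) = \left(-4 + 3\right) \left(-201\right) = \left(-1\right) \left(-201\right) = 201$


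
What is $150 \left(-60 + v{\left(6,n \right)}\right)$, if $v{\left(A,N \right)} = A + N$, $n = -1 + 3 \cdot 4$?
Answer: $-6450$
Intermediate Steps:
$n = 11$ ($n = -1 + 12 = 11$)
$150 \left(-60 + v{\left(6,n \right)}\right) = 150 \left(-60 + \left(6 + 11\right)\right) = 150 \left(-60 + 17\right) = 150 \left(-43\right) = -6450$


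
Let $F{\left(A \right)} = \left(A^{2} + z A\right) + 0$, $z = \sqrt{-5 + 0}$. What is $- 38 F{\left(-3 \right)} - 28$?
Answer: $-370 + 114 i \sqrt{5} \approx -370.0 + 254.91 i$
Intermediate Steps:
$z = i \sqrt{5}$ ($z = \sqrt{-5} = i \sqrt{5} \approx 2.2361 i$)
$F{\left(A \right)} = A^{2} + i A \sqrt{5}$ ($F{\left(A \right)} = \left(A^{2} + i \sqrt{5} A\right) + 0 = \left(A^{2} + i A \sqrt{5}\right) + 0 = A^{2} + i A \sqrt{5}$)
$- 38 F{\left(-3 \right)} - 28 = - 38 \left(- 3 \left(-3 + i \sqrt{5}\right)\right) - 28 = - 38 \left(9 - 3 i \sqrt{5}\right) - 28 = \left(-342 + 114 i \sqrt{5}\right) - 28 = -370 + 114 i \sqrt{5}$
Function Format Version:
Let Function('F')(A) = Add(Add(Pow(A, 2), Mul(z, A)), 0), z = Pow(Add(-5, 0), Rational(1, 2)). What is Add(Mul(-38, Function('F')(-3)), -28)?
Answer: Add(-370, Mul(114, I, Pow(5, Rational(1, 2)))) ≈ Add(-370.00, Mul(254.91, I))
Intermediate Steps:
z = Mul(I, Pow(5, Rational(1, 2))) (z = Pow(-5, Rational(1, 2)) = Mul(I, Pow(5, Rational(1, 2))) ≈ Mul(2.2361, I))
Function('F')(A) = Add(Pow(A, 2), Mul(I, A, Pow(5, Rational(1, 2)))) (Function('F')(A) = Add(Add(Pow(A, 2), Mul(Mul(I, Pow(5, Rational(1, 2))), A)), 0) = Add(Add(Pow(A, 2), Mul(I, A, Pow(5, Rational(1, 2)))), 0) = Add(Pow(A, 2), Mul(I, A, Pow(5, Rational(1, 2)))))
Add(Mul(-38, Function('F')(-3)), -28) = Add(Mul(-38, Mul(-3, Add(-3, Mul(I, Pow(5, Rational(1, 2)))))), -28) = Add(Mul(-38, Add(9, Mul(-3, I, Pow(5, Rational(1, 2))))), -28) = Add(Add(-342, Mul(114, I, Pow(5, Rational(1, 2)))), -28) = Add(-370, Mul(114, I, Pow(5, Rational(1, 2))))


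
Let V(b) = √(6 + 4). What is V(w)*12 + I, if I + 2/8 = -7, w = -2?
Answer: -29/4 + 12*√10 ≈ 30.697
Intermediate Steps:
I = -29/4 (I = -¼ - 7 = -29/4 ≈ -7.2500)
V(b) = √10
V(w)*12 + I = √10*12 - 29/4 = 12*√10 - 29/4 = -29/4 + 12*√10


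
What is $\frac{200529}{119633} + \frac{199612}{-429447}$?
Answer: $\frac{62236395067}{51376032951} \approx 1.2114$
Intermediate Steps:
$\frac{200529}{119633} + \frac{199612}{-429447} = 200529 \cdot \frac{1}{119633} + 199612 \left(- \frac{1}{429447}\right) = \frac{200529}{119633} - \frac{199612}{429447} = \frac{62236395067}{51376032951}$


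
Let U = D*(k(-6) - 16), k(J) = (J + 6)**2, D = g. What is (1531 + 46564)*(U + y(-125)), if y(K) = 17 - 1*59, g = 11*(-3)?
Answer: 23374170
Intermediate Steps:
g = -33
D = -33
k(J) = (6 + J)**2
y(K) = -42 (y(K) = 17 - 59 = -42)
U = 528 (U = -33*((6 - 6)**2 - 16) = -33*(0**2 - 16) = -33*(0 - 16) = -33*(-16) = 528)
(1531 + 46564)*(U + y(-125)) = (1531 + 46564)*(528 - 42) = 48095*486 = 23374170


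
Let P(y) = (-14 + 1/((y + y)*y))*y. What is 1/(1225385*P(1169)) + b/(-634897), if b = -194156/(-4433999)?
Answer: -1301446308216872462/18856471450369298653330155 ≈ -6.9019e-8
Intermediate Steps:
b = 194156/4433999 (b = -194156*(-1/4433999) = 194156/4433999 ≈ 0.043788)
P(y) = y*(-14 + 1/(2*y**2)) (P(y) = (-14 + 1/(((2*y))*y))*y = (-14 + (1/(2*y))/y)*y = (-14 + 1/(2*y**2))*y = y*(-14 + 1/(2*y**2)))
1/(1225385*P(1169)) + b/(-634897) = 1/(1225385*((1/2)/1169 - 14*1169)) + (194156/4433999)/(-634897) = 1/(1225385*((1/2)*(1/1169) - 16366)) + (194156/4433999)*(-1/634897) = 1/(1225385*(1/2338 - 16366)) - 194156/2815132663103 = 1/(1225385*(-38263707/2338)) - 194156/2815132663103 = (1/1225385)*(-2338/38263707) - 194156/2815132663103 = -334/6698253228885 - 194156/2815132663103 = -1301446308216872462/18856471450369298653330155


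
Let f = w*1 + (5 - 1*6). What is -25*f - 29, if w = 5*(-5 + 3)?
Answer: 246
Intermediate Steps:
w = -10 (w = 5*(-2) = -10)
f = -11 (f = -10*1 + (5 - 1*6) = -10 + (5 - 6) = -10 - 1 = -11)
-25*f - 29 = -25*(-11) - 29 = 275 - 29 = 246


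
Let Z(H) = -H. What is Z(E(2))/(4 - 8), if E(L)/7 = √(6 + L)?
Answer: 7*√2/2 ≈ 4.9497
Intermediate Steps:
E(L) = 7*√(6 + L)
Z(E(2))/(4 - 8) = (-7*√(6 + 2))/(4 - 8) = -7*√8/(-4) = -7*2*√2*(-¼) = -14*√2*(-¼) = 7*√2/2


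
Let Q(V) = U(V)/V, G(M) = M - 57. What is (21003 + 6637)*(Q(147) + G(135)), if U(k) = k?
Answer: 2183560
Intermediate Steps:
G(M) = -57 + M
Q(V) = 1 (Q(V) = V/V = 1)
(21003 + 6637)*(Q(147) + G(135)) = (21003 + 6637)*(1 + (-57 + 135)) = 27640*(1 + 78) = 27640*79 = 2183560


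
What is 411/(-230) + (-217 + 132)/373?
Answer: -172853/85790 ≈ -2.0148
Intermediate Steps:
411/(-230) + (-217 + 132)/373 = 411*(-1/230) - 85*1/373 = -411/230 - 85/373 = -172853/85790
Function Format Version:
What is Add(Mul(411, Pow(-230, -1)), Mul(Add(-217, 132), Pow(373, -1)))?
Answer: Rational(-172853, 85790) ≈ -2.0148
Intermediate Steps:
Add(Mul(411, Pow(-230, -1)), Mul(Add(-217, 132), Pow(373, -1))) = Add(Mul(411, Rational(-1, 230)), Mul(-85, Rational(1, 373))) = Add(Rational(-411, 230), Rational(-85, 373)) = Rational(-172853, 85790)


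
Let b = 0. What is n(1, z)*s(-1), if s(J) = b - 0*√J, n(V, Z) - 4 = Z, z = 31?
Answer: 0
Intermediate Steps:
n(V, Z) = 4 + Z
s(J) = 0 (s(J) = 0 - 0*√J = 0 - 1*0 = 0 + 0 = 0)
n(1, z)*s(-1) = (4 + 31)*0 = 35*0 = 0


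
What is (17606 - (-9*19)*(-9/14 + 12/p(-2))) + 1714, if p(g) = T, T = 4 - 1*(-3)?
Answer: 273045/14 ≈ 19503.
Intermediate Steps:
T = 7 (T = 4 + 3 = 7)
p(g) = 7
(17606 - (-9*19)*(-9/14 + 12/p(-2))) + 1714 = (17606 - (-9*19)*(-9/14 + 12/7)) + 1714 = (17606 - (-171)*(-9*1/14 + 12*(⅐))) + 1714 = (17606 - (-171)*(-9/14 + 12/7)) + 1714 = (17606 - (-171)*15/14) + 1714 = (17606 - 1*(-2565/14)) + 1714 = (17606 + 2565/14) + 1714 = 249049/14 + 1714 = 273045/14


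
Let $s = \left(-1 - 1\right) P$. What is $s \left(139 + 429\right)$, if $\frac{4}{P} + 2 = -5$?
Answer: $\frac{4544}{7} \approx 649.14$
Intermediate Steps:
$P = - \frac{4}{7}$ ($P = \frac{4}{-2 - 5} = \frac{4}{-7} = 4 \left(- \frac{1}{7}\right) = - \frac{4}{7} \approx -0.57143$)
$s = \frac{8}{7}$ ($s = \left(-1 - 1\right) \left(- \frac{4}{7}\right) = \left(-2\right) \left(- \frac{4}{7}\right) = \frac{8}{7} \approx 1.1429$)
$s \left(139 + 429\right) = \frac{8 \left(139 + 429\right)}{7} = \frac{8}{7} \cdot 568 = \frac{4544}{7}$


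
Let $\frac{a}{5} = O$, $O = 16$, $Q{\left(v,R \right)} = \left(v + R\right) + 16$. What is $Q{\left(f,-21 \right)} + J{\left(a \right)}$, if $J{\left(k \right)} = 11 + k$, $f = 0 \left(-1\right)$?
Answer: $86$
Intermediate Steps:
$f = 0$
$Q{\left(v,R \right)} = 16 + R + v$ ($Q{\left(v,R \right)} = \left(R + v\right) + 16 = 16 + R + v$)
$a = 80$ ($a = 5 \cdot 16 = 80$)
$Q{\left(f,-21 \right)} + J{\left(a \right)} = \left(16 - 21 + 0\right) + \left(11 + 80\right) = -5 + 91 = 86$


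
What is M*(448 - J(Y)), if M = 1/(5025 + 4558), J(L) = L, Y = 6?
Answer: 442/9583 ≈ 0.046123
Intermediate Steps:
M = 1/9583 ≈ 0.00010435
M*(448 - J(Y)) = (448 - 1*6)/9583 = (448 - 6)/9583 = (1/9583)*442 = 442/9583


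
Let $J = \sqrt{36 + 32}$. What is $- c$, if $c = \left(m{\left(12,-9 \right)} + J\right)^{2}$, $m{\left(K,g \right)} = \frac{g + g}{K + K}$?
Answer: $- \frac{1097}{16} + 3 \sqrt{17} \approx -56.193$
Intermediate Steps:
$m{\left(K,g \right)} = \frac{g}{K}$ ($m{\left(K,g \right)} = \frac{2 g}{2 K} = 2 g \frac{1}{2 K} = \frac{g}{K}$)
$J = 2 \sqrt{17}$ ($J = \sqrt{68} = 2 \sqrt{17} \approx 8.2462$)
$c = \left(- \frac{3}{4} + 2 \sqrt{17}\right)^{2}$ ($c = \left(- \frac{9}{12} + 2 \sqrt{17}\right)^{2} = \left(\left(-9\right) \frac{1}{12} + 2 \sqrt{17}\right)^{2} = \left(- \frac{3}{4} + 2 \sqrt{17}\right)^{2} \approx 56.193$)
$- c = - (\frac{1097}{16} - 3 \sqrt{17}) = - \frac{1097}{16} + 3 \sqrt{17}$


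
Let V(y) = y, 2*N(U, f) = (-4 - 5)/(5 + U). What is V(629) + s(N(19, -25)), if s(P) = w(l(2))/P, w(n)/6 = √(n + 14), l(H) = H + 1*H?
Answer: 629 - 96*√2 ≈ 493.24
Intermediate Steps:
l(H) = 2*H (l(H) = H + H = 2*H)
w(n) = 6*√(14 + n) (w(n) = 6*√(n + 14) = 6*√(14 + n))
N(U, f) = -9/(2*(5 + U)) (N(U, f) = ((-4 - 5)/(5 + U))/2 = (-9/(5 + U))/2 = -9/(2*(5 + U)))
s(P) = 18*√2/P (s(P) = (6*√(14 + 2*2))/P = (6*√(14 + 4))/P = (6*√18)/P = (6*(3*√2))/P = (18*√2)/P = 18*√2/P)
V(629) + s(N(19, -25)) = 629 + 18*√2/((-9/(10 + 2*19))) = 629 + 18*√2/((-9/(10 + 38))) = 629 + 18*√2/((-9/48)) = 629 + 18*√2/((-9*1/48)) = 629 + 18*√2/(-3/16) = 629 + 18*√2*(-16/3) = 629 - 96*√2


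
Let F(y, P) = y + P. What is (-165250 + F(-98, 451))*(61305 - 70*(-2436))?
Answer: -38227247025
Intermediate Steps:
F(y, P) = P + y
(-165250 + F(-98, 451))*(61305 - 70*(-2436)) = (-165250 + (451 - 98))*(61305 - 70*(-2436)) = (-165250 + 353)*(61305 + 170520) = -164897*231825 = -38227247025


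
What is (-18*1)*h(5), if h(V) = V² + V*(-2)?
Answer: -270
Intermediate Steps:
h(V) = V² - 2*V
(-18*1)*h(5) = (-18*1)*(5*(-2 + 5)) = -90*3 = -18*15 = -270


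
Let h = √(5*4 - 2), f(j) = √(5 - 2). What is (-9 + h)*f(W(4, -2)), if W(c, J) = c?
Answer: 3*√3*(-3 + √2) ≈ -8.2400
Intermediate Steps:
f(j) = √3
h = 3*√2 (h = √(20 - 2) = √18 = 3*√2 ≈ 4.2426)
(-9 + h)*f(W(4, -2)) = (-9 + 3*√2)*√3 = √3*(-9 + 3*√2)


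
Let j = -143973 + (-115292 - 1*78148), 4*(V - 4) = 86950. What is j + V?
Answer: -631343/2 ≈ -3.1567e+5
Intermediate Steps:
V = 43483/2 (V = 4 + (¼)*86950 = 4 + 43475/2 = 43483/2 ≈ 21742.)
j = -337413 (j = -143973 + (-115292 - 78148) = -143973 - 193440 = -337413)
j + V = -337413 + 43483/2 = -631343/2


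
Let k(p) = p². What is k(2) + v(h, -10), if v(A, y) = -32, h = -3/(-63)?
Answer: -28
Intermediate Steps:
h = 1/21 (h = -3*(-1/63) = 1/21 ≈ 0.047619)
k(2) + v(h, -10) = 2² - 32 = 4 - 32 = -28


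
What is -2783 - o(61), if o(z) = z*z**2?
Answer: -229764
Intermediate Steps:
o(z) = z**3
-2783 - o(61) = -2783 - 1*61**3 = -2783 - 1*226981 = -2783 - 226981 = -229764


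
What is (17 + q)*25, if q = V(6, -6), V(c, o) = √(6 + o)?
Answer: 425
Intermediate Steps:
q = 0 (q = √(6 - 6) = √0 = 0)
(17 + q)*25 = (17 + 0)*25 = 17*25 = 425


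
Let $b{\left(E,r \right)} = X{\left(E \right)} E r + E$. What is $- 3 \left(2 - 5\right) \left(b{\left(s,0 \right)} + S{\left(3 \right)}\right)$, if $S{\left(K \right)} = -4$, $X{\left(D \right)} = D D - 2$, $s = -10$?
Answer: $-126$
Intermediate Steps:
$X{\left(D \right)} = -2 + D^{2}$ ($X{\left(D \right)} = D^{2} - 2 = -2 + D^{2}$)
$b{\left(E,r \right)} = E + E r \left(-2 + E^{2}\right)$ ($b{\left(E,r \right)} = \left(-2 + E^{2}\right) E r + E = E \left(-2 + E^{2}\right) r + E = E r \left(-2 + E^{2}\right) + E = E + E r \left(-2 + E^{2}\right)$)
$- 3 \left(2 - 5\right) \left(b{\left(s,0 \right)} + S{\left(3 \right)}\right) = - 3 \left(2 - 5\right) \left(- 10 \left(1 + 0 \left(-2 + \left(-10\right)^{2}\right)\right) - 4\right) = \left(-3\right) \left(-3\right) \left(- 10 \left(1 + 0 \left(-2 + 100\right)\right) - 4\right) = 9 \left(- 10 \left(1 + 0 \cdot 98\right) - 4\right) = 9 \left(- 10 \left(1 + 0\right) - 4\right) = 9 \left(\left(-10\right) 1 - 4\right) = 9 \left(-10 - 4\right) = 9 \left(-14\right) = -126$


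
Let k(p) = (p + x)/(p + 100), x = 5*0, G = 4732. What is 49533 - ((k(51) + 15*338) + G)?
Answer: 5999330/151 ≈ 39731.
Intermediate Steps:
x = 0
k(p) = p/(100 + p) (k(p) = (p + 0)/(p + 100) = p/(100 + p))
49533 - ((k(51) + 15*338) + G) = 49533 - ((51/(100 + 51) + 15*338) + 4732) = 49533 - ((51/151 + 5070) + 4732) = 49533 - (765621/151 + 4732) = 49533 - 1*1480153/151 = 49533 - 1480153/151 = 5999330/151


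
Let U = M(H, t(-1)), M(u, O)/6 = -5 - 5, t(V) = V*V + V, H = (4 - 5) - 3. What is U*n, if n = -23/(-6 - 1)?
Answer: -1380/7 ≈ -197.14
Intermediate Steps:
H = -4 (H = -1 - 3 = -4)
t(V) = V + V² (t(V) = V² + V = V + V²)
M(u, O) = -60 (M(u, O) = 6*(-5 - 5) = 6*(-10) = -60)
n = 23/7 (n = -23/(-7) = -⅐*(-23) = 23/7 ≈ 3.2857)
U = -60
U*n = -60*23/7 = -1380/7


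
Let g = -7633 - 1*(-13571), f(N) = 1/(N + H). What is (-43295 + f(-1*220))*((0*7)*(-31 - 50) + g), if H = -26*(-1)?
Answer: -24937316839/97 ≈ -2.5709e+8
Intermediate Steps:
H = 26
f(N) = 1/(26 + N) (f(N) = 1/(N + 26) = 1/(26 + N))
g = 5938 (g = -7633 + 13571 = 5938)
(-43295 + f(-1*220))*((0*7)*(-31 - 50) + g) = (-43295 + 1/(26 - 1*220))*((0*7)*(-31 - 50) + 5938) = (-43295 + 1/(26 - 220))*(0*(-81) + 5938) = (-43295 + 1/(-194))*(0 + 5938) = (-43295 - 1/194)*5938 = -8399231/194*5938 = -24937316839/97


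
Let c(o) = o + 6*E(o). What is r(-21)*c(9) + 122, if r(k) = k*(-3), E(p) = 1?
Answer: 1067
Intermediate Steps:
r(k) = -3*k
c(o) = 6 + o (c(o) = o + 6*1 = o + 6 = 6 + o)
r(-21)*c(9) + 122 = (-3*(-21))*(6 + 9) + 122 = 63*15 + 122 = 945 + 122 = 1067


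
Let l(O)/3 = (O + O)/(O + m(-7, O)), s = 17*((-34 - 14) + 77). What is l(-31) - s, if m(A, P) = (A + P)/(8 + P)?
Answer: -109499/225 ≈ -486.66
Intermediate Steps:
m(A, P) = (A + P)/(8 + P)
s = 493 (s = 17*(-48 + 77) = 17*29 = 493)
l(O) = 6*O/(O + (-7 + O)/(8 + O)) (l(O) = 3*((O + O)/(O + (-7 + O)/(8 + O))) = 3*((2*O)/(O + (-7 + O)/(8 + O))) = 3*(2*O/(O + (-7 + O)/(8 + O))) = 6*O/(O + (-7 + O)/(8 + O)))
l(-31) - s = 6*(-31)*(8 - 31)/(-7 - 31 - 31*(8 - 31)) - 1*493 = 6*(-31)*(-23)/(-7 - 31 - 31*(-23)) - 493 = 6*(-31)*(-23)/(-7 - 31 + 713) - 493 = 6*(-31)*(-23)/675 - 493 = 6*(-31)*(1/675)*(-23) - 493 = 1426/225 - 493 = -109499/225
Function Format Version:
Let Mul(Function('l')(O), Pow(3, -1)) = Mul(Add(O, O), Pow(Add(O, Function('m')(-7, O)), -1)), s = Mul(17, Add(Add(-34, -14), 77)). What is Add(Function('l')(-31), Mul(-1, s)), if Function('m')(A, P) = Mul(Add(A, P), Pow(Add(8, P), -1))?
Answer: Rational(-109499, 225) ≈ -486.66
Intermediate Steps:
Function('m')(A, P) = Mul(Pow(Add(8, P), -1), Add(A, P))
s = 493 (s = Mul(17, Add(-48, 77)) = Mul(17, 29) = 493)
Function('l')(O) = Mul(6, O, Pow(Add(O, Mul(Pow(Add(8, O), -1), Add(-7, O))), -1)) (Function('l')(O) = Mul(3, Mul(Add(O, O), Pow(Add(O, Mul(Pow(Add(8, O), -1), Add(-7, O))), -1))) = Mul(3, Mul(Mul(2, O), Pow(Add(O, Mul(Pow(Add(8, O), -1), Add(-7, O))), -1))) = Mul(3, Mul(2, O, Pow(Add(O, Mul(Pow(Add(8, O), -1), Add(-7, O))), -1))) = Mul(6, O, Pow(Add(O, Mul(Pow(Add(8, O), -1), Add(-7, O))), -1)))
Add(Function('l')(-31), Mul(-1, s)) = Add(Mul(6, -31, Pow(Add(-7, -31, Mul(-31, Add(8, -31))), -1), Add(8, -31)), Mul(-1, 493)) = Add(Mul(6, -31, Pow(Add(-7, -31, Mul(-31, -23)), -1), -23), -493) = Add(Mul(6, -31, Pow(Add(-7, -31, 713), -1), -23), -493) = Add(Mul(6, -31, Pow(675, -1), -23), -493) = Add(Mul(6, -31, Rational(1, 675), -23), -493) = Add(Rational(1426, 225), -493) = Rational(-109499, 225)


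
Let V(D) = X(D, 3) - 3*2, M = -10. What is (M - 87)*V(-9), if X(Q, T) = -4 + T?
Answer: 679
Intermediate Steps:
V(D) = -7 (V(D) = (-4 + 3) - 3*2 = -1 - 6 = -7)
(M - 87)*V(-9) = (-10 - 87)*(-7) = -97*(-7) = 679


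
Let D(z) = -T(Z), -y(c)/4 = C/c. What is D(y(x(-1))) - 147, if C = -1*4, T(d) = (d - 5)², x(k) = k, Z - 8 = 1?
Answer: -163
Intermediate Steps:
Z = 9 (Z = 8 + 1 = 9)
T(d) = (-5 + d)²
C = -4
y(c) = 16/c (y(c) = -(-16)/c = 16/c)
D(z) = -16 (D(z) = -(-5 + 9)² = -1*4² = -1*16 = -16)
D(y(x(-1))) - 147 = -16 - 147 = -163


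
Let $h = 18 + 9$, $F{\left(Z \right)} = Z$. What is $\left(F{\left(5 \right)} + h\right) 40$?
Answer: $1280$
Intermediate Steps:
$h = 27$
$\left(F{\left(5 \right)} + h\right) 40 = \left(5 + 27\right) 40 = 32 \cdot 40 = 1280$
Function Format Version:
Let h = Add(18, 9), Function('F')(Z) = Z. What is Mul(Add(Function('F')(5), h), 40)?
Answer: 1280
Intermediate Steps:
h = 27
Mul(Add(Function('F')(5), h), 40) = Mul(Add(5, 27), 40) = Mul(32, 40) = 1280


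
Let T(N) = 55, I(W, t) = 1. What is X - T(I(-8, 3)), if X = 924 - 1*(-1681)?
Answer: 2550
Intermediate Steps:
X = 2605 (X = 924 + 1681 = 2605)
X - T(I(-8, 3)) = 2605 - 1*55 = 2605 - 55 = 2550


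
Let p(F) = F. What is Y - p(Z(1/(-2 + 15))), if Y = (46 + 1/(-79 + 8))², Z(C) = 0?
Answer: 10660225/5041 ≈ 2114.7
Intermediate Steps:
Y = 10660225/5041 (Y = (46 + 1/(-71))² = (46 - 1/71)² = (3265/71)² = 10660225/5041 ≈ 2114.7)
Y - p(Z(1/(-2 + 15))) = 10660225/5041 - 1*0 = 10660225/5041 + 0 = 10660225/5041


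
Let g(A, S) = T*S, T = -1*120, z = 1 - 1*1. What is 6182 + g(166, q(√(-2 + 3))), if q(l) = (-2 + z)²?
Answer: 5702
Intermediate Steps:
z = 0 (z = 1 - 1 = 0)
T = -120
q(l) = 4 (q(l) = (-2 + 0)² = (-2)² = 4)
g(A, S) = -120*S
6182 + g(166, q(√(-2 + 3))) = 6182 - 120*4 = 6182 - 480 = 5702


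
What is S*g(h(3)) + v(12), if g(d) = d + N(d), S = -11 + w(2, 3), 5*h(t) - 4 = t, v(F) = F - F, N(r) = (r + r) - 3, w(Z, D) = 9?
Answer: -12/5 ≈ -2.4000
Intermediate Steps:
N(r) = -3 + 2*r (N(r) = 2*r - 3 = -3 + 2*r)
v(F) = 0
h(t) = ⅘ + t/5
S = -2 (S = -11 + 9 = -2)
g(d) = -3 + 3*d (g(d) = d + (-3 + 2*d) = -3 + 3*d)
S*g(h(3)) + v(12) = -2*(-3 + 3*(⅘ + (⅕)*3)) + 0 = -2*(-3 + 3*(⅘ + ⅗)) + 0 = -2*(-3 + 3*(7/5)) + 0 = -2*(-3 + 21/5) + 0 = -2*6/5 + 0 = -12/5 + 0 = -12/5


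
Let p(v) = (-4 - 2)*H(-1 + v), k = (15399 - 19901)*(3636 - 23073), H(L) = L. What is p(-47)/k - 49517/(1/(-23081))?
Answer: 16668342698697881/14584229 ≈ 1.1429e+9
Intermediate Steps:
k = 87505374 (k = -4502*(-19437) = 87505374)
p(v) = 6 - 6*v (p(v) = (-4 - 2)*(-1 + v) = -6*(-1 + v) = 6 - 6*v)
p(-47)/k - 49517/(1/(-23081)) = (6 - 6*(-47))/87505374 - 49517/(1/(-23081)) = (6 + 282)*(1/87505374) - 49517/(-1/23081) = 288*(1/87505374) - 49517*(-23081) = 48/14584229 + 1142901877 = 16668342698697881/14584229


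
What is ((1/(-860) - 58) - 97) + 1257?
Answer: 947719/860 ≈ 1102.0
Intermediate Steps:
((1/(-860) - 58) - 97) + 1257 = ((-1/860 - 58) - 97) + 1257 = (-49881/860 - 97) + 1257 = -133301/860 + 1257 = 947719/860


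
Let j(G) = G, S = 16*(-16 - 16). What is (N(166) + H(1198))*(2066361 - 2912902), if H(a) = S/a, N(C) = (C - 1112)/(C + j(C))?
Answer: 275822528243/99434 ≈ 2.7739e+6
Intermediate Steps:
S = -512 (S = 16*(-32) = -512)
N(C) = (-1112 + C)/(2*C) (N(C) = (C - 1112)/(C + C) = (-1112 + C)/((2*C)) = (-1112 + C)*(1/(2*C)) = (-1112 + C)/(2*C))
H(a) = -512/a
(N(166) + H(1198))*(2066361 - 2912902) = ((1/2)*(-1112 + 166)/166 - 512/1198)*(2066361 - 2912902) = ((1/2)*(1/166)*(-946) - 512*1/1198)*(-846541) = (-473/166 - 256/599)*(-846541) = -325823/99434*(-846541) = 275822528243/99434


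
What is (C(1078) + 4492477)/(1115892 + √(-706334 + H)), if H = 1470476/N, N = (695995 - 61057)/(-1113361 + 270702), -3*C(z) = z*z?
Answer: 363570715729028313/98829497638440226 - 12315347*I*√66969614623469718/592976985830641356 ≈ 3.6788 - 0.0053746*I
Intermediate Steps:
C(z) = -z²/3 (C(z) = -z*z/3 = -z²/3)
N = -634938/842659 (N = 634938/(-842659) = 634938*(-1/842659) = -634938/842659 ≈ -0.75349)
H = -619554917842/317469 (H = 1470476/(-634938/842659) = 1470476*(-842659/634938) = -619554917842/317469 ≈ -1.9515e+6)
(C(1078) + 4492477)/(1115892 + √(-706334 + H)) = (-⅓*1078² + 4492477)/(1115892 + √(-706334 - 619554917842/317469)) = (-⅓*1162084 + 4492477)/(1115892 + √(-843794066488/317469)) = (-1162084/3 + 4492477)/(1115892 + 2*I*√66969614623469718/317469) = 12315347/(3*(1115892 + 2*I*√66969614623469718/317469))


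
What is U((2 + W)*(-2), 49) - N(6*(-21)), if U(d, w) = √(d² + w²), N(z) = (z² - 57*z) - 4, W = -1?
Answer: -23054 + √2405 ≈ -23005.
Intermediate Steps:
N(z) = -4 + z² - 57*z
U((2 + W)*(-2), 49) - N(6*(-21)) = √(((2 - 1)*(-2))² + 49²) - (-4 + (6*(-21))² - 342*(-21)) = √((1*(-2))² + 2401) - (-4 + (-126)² - 57*(-126)) = √((-2)² + 2401) - (-4 + 15876 + 7182) = √(4 + 2401) - 1*23054 = √2405 - 23054 = -23054 + √2405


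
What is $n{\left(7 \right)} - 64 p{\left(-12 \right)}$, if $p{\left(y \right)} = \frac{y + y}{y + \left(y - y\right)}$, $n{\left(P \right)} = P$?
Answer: $-121$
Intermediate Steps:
$p{\left(y \right)} = 2$ ($p{\left(y \right)} = \frac{2 y}{y + 0} = \frac{2 y}{y} = 2$)
$n{\left(7 \right)} - 64 p{\left(-12 \right)} = 7 - 128 = -121$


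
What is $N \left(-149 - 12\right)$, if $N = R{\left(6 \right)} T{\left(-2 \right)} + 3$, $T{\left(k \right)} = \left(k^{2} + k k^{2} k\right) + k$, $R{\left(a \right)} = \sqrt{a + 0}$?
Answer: $-483 - 2898 \sqrt{6} \approx -7581.6$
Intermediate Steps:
$R{\left(a \right)} = \sqrt{a}$
$T{\left(k \right)} = k + k^{2} + k^{4}$ ($T{\left(k \right)} = \left(k^{2} + k^{3} k\right) + k = \left(k^{2} + k^{4}\right) + k = k + k^{2} + k^{4}$)
$N = 3 + 18 \sqrt{6}$ ($N = \sqrt{6} \left(- 2 \left(1 - 2 + \left(-2\right)^{3}\right)\right) + 3 = \sqrt{6} \left(- 2 \left(1 - 2 - 8\right)\right) + 3 = \sqrt{6} \left(\left(-2\right) \left(-9\right)\right) + 3 = \sqrt{6} \cdot 18 + 3 = 18 \sqrt{6} + 3 = 3 + 18 \sqrt{6} \approx 47.091$)
$N \left(-149 - 12\right) = \left(3 + 18 \sqrt{6}\right) \left(-149 - 12\right) = \left(3 + 18 \sqrt{6}\right) \left(-161\right) = -483 - 2898 \sqrt{6}$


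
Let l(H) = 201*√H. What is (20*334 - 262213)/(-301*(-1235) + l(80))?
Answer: -18998111951/27636735629 + 205448532*√5/138183678145 ≈ -0.68410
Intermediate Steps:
(20*334 - 262213)/(-301*(-1235) + l(80)) = (20*334 - 262213)/(-301*(-1235) + 201*√80) = (6680 - 262213)/(371735 + 201*(4*√5)) = -255533/(371735 + 804*√5)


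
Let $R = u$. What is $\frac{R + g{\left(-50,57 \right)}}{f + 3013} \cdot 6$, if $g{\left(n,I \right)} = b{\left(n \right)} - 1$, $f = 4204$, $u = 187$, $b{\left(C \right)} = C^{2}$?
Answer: $\frac{16116}{7217} \approx 2.2331$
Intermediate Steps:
$R = 187$
$g{\left(n,I \right)} = -1 + n^{2}$ ($g{\left(n,I \right)} = n^{2} - 1 = -1 + n^{2}$)
$\frac{R + g{\left(-50,57 \right)}}{f + 3013} \cdot 6 = \frac{187 - \left(1 - \left(-50\right)^{2}\right)}{4204 + 3013} \cdot 6 = \frac{187 + \left(-1 + 2500\right)}{7217} \cdot 6 = \left(187 + 2499\right) \frac{1}{7217} \cdot 6 = 2686 \cdot \frac{1}{7217} \cdot 6 = \frac{2686}{7217} \cdot 6 = \frac{16116}{7217}$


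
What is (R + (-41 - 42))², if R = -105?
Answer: 35344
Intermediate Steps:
(R + (-41 - 42))² = (-105 + (-41 - 42))² = (-105 - 83)² = (-188)² = 35344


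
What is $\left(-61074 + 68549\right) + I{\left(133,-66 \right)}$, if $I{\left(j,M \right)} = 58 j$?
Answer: $15189$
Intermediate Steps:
$\left(-61074 + 68549\right) + I{\left(133,-66 \right)} = \left(-61074 + 68549\right) + 58 \cdot 133 = 7475 + 7714 = 15189$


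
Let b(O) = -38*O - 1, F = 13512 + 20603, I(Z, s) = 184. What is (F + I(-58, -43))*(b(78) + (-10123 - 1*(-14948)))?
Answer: 63796140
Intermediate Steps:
F = 34115
b(O) = -1 - 38*O
(F + I(-58, -43))*(b(78) + (-10123 - 1*(-14948))) = (34115 + 184)*((-1 - 38*78) + (-10123 - 1*(-14948))) = 34299*((-1 - 2964) + (-10123 + 14948)) = 34299*(-2965 + 4825) = 34299*1860 = 63796140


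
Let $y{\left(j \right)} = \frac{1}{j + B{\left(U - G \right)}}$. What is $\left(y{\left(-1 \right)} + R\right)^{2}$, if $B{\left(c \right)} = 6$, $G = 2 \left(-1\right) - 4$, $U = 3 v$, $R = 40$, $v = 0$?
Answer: $\frac{40401}{25} \approx 1616.0$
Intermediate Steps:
$U = 0$ ($U = 3 \cdot 0 = 0$)
$G = -6$ ($G = -2 - 4 = -6$)
$y{\left(j \right)} = \frac{1}{6 + j}$ ($y{\left(j \right)} = \frac{1}{j + 6} = \frac{1}{6 + j}$)
$\left(y{\left(-1 \right)} + R\right)^{2} = \left(\frac{1}{6 - 1} + 40\right)^{2} = \left(\frac{1}{5} + 40\right)^{2} = \left(\frac{201}{5}\right)^{2} = \frac{40401}{25}$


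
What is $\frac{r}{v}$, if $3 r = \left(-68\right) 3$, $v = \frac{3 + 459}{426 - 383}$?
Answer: $- \frac{1462}{231} \approx -6.329$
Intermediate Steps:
$v = \frac{462}{43} \approx 10.744$
$r = -68$ ($r = \frac{\left(-68\right) 3}{3} = \frac{1}{3} \left(-204\right) = -68$)
$\frac{r}{v} = - \frac{68}{\frac{462}{43}} = \left(-68\right) \frac{43}{462} = - \frac{1462}{231}$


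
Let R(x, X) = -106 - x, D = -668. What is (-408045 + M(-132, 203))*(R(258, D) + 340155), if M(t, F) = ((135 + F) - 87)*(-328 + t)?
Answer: -177882287455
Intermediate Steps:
M(t, F) = (-328 + t)*(48 + F) (M(t, F) = (48 + F)*(-328 + t) = (-328 + t)*(48 + F))
(-408045 + M(-132, 203))*(R(258, D) + 340155) = (-408045 + (-15744 - 328*203 + 48*(-132) + 203*(-132)))*((-106 - 1*258) + 340155) = (-408045 + (-15744 - 66584 - 6336 - 26796))*((-106 - 258) + 340155) = (-408045 - 115460)*(-364 + 340155) = -523505*339791 = -177882287455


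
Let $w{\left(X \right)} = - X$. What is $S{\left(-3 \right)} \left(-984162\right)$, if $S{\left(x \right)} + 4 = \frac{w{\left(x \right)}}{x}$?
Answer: $4920810$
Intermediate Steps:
$S{\left(x \right)} = -5$ ($S{\left(x \right)} = -4 + \frac{\left(-1\right) x}{x} = -4 - 1 = -5$)
$S{\left(-3 \right)} \left(-984162\right) = \left(-5\right) \left(-984162\right) = 4920810$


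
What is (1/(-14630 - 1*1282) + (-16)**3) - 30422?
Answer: -549250417/15912 ≈ -34518.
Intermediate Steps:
(1/(-14630 - 1*1282) + (-16)**3) - 30422 = (1/(-14630 - 1282) - 4096) - 30422 = (1/(-15912) - 4096) - 30422 = (-1/15912 - 4096) - 30422 = -65175553/15912 - 30422 = -549250417/15912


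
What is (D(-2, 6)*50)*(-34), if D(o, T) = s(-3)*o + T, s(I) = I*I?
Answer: 20400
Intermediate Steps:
s(I) = I²
D(o, T) = T + 9*o (D(o, T) = (-3)²*o + T = 9*o + T = T + 9*o)
(D(-2, 6)*50)*(-34) = ((6 + 9*(-2))*50)*(-34) = ((6 - 18)*50)*(-34) = -12*50*(-34) = -600*(-34) = 20400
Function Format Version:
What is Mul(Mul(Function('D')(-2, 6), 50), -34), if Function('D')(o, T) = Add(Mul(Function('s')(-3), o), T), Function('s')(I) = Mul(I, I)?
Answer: 20400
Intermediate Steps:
Function('s')(I) = Pow(I, 2)
Function('D')(o, T) = Add(T, Mul(9, o)) (Function('D')(o, T) = Add(Mul(Pow(-3, 2), o), T) = Add(Mul(9, o), T) = Add(T, Mul(9, o)))
Mul(Mul(Function('D')(-2, 6), 50), -34) = Mul(Mul(Add(6, Mul(9, -2)), 50), -34) = Mul(Mul(Add(6, -18), 50), -34) = Mul(Mul(-12, 50), -34) = Mul(-600, -34) = 20400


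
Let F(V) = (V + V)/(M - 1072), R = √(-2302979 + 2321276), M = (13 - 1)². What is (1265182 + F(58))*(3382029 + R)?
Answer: 34231054332195/8 + 30364365*√2033/8 ≈ 4.2791e+12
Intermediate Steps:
M = 144 (M = 12² = 144)
R = 3*√2033 (R = √18297 = 3*√2033 ≈ 135.27)
F(V) = -V/464 (F(V) = (V + V)/(144 - 1072) = (2*V)/(-928) = (2*V)*(-1/928) = -V/464)
(1265182 + F(58))*(3382029 + R) = (1265182 - 1/464*58)*(3382029 + 3*√2033) = (1265182 - ⅛)*(3382029 + 3*√2033) = 10121455*(3382029 + 3*√2033)/8 = 34231054332195/8 + 30364365*√2033/8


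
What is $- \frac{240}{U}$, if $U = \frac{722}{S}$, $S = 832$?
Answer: $- \frac{99840}{361} \approx -276.56$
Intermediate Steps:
$U = \frac{361}{416}$ ($U = \frac{722}{832} = 722 \cdot \frac{1}{832} = \frac{361}{416} \approx 0.86779$)
$- \frac{240}{U} = - \frac{240}{\frac{361}{416}} = \left(-240\right) \frac{416}{361} = - \frac{99840}{361}$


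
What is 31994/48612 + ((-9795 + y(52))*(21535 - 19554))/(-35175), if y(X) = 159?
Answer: 22120851751/40712550 ≈ 543.34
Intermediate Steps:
31994/48612 + ((-9795 + y(52))*(21535 - 19554))/(-35175) = 31994/48612 + ((-9795 + 159)*(21535 - 19554))/(-35175) = 31994*(1/48612) - 9636*1981*(-1/35175) = 15997/24306 - 19088916*(-1/35175) = 15997/24306 + 908996/1675 = 22120851751/40712550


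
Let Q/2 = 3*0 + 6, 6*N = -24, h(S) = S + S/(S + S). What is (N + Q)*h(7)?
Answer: 60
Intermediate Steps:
h(S) = ½ + S (h(S) = S + S/((2*S)) = S + (1/(2*S))*S = S + ½ = ½ + S)
N = -4 (N = (⅙)*(-24) = -4)
Q = 12 (Q = 2*(3*0 + 6) = 2*(0 + 6) = 2*6 = 12)
(N + Q)*h(7) = (-4 + 12)*(½ + 7) = 8*(15/2) = 60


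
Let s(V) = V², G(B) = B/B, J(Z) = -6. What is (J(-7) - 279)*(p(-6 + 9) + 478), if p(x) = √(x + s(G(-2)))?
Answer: -136800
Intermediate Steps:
G(B) = 1
p(x) = √(1 + x) (p(x) = √(x + 1²) = √(x + 1) = √(1 + x))
(J(-7) - 279)*(p(-6 + 9) + 478) = (-6 - 279)*(√(1 + (-6 + 9)) + 478) = -285*(√(1 + 3) + 478) = -285*(√4 + 478) = -285*(2 + 478) = -285*480 = -136800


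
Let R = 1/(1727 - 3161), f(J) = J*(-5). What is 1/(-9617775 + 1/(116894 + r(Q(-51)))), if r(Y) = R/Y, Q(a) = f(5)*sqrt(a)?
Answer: -114854042516230545927736037/1104640338760556690204800731603975 - 478*I*sqrt(51)/1104640338760556690204800731603975 ≈ -1.0397e-7 - 3.0902e-30*I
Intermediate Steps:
f(J) = -5*J
R = -1/1434 (R = 1/(-1434) = -1/1434 ≈ -0.00069735)
Q(a) = -25*sqrt(a) (Q(a) = (-5*5)*sqrt(a) = -25*sqrt(a))
r(Y) = -1/(1434*Y)
1/(-9617775 + 1/(116894 + r(Q(-51)))) = 1/(-9617775 + 1/(116894 - I*sqrt(51)/1275/1434)) = 1/(-9617775 + 1/(116894 - I*sqrt(51)/1828350))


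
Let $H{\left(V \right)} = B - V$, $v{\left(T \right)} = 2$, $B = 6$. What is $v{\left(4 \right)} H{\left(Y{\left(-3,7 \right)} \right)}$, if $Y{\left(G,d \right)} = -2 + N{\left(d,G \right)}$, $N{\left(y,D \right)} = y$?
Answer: $2$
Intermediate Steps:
$Y{\left(G,d \right)} = -2 + d$
$H{\left(V \right)} = 6 - V$
$v{\left(4 \right)} H{\left(Y{\left(-3,7 \right)} \right)} = 2 \left(6 - \left(-2 + 7\right)\right) = 2 \left(6 - 5\right) = 2 \cdot 1 = 2$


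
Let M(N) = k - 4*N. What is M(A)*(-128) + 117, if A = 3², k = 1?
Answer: 4597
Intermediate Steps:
A = 9
M(N) = 1 - 4*N
M(A)*(-128) + 117 = (1 - 4*9)*(-128) + 117 = (1 - 36)*(-128) + 117 = -35*(-128) + 117 = 4480 + 117 = 4597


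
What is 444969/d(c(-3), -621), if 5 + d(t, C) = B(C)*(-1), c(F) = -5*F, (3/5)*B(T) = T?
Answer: 444969/1030 ≈ 432.01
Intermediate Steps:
B(T) = 5*T/3
d(t, C) = -5 - 5*C/3 (d(t, C) = -5 + (5*C/3)*(-1) = -5 - 5*C/3)
444969/d(c(-3), -621) = 444969/(-5 - 5/3*(-621)) = 444969/(-5 + 1035) = 444969/1030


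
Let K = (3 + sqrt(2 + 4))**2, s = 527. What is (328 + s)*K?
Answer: 12825 + 5130*sqrt(6) ≈ 25391.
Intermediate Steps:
K = (3 + sqrt(6))**2 ≈ 29.697
(328 + s)*K = (328 + 527)*(3 + sqrt(6))**2 = 855*(3 + sqrt(6))**2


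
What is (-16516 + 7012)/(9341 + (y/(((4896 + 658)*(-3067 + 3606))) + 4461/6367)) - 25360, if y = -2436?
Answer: -161273881663169056/6359125081087 ≈ -25361.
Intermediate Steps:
(-16516 + 7012)/(9341 + (y/(((4896 + 658)*(-3067 + 3606))) + 4461/6367)) - 25360 = (-16516 + 7012)/(9341 + (-2436*1/((-3067 + 3606)*(4896 + 658)) + 4461/6367)) - 25360 = -9504/(9341 + (-2436/(5554*539) + 4461*(1/6367))) - 25360 = -9504/(9341 + (-2436/2993606 + 4461/6367)) - 25360 = -9504/(9341 + (-2436*1/2993606 + 4461/6367)) - 25360 = -9504/(9341 + (-174/213829 + 4461/6367)) - 25360 = -9504/(9341 + 952783311/1361449243) - 25360 = -9504/12718250162174/1361449243 - 25360 = -9504*1361449243/12718250162174 - 25360 = -6469606802736/6359125081087 - 25360 = -161273881663169056/6359125081087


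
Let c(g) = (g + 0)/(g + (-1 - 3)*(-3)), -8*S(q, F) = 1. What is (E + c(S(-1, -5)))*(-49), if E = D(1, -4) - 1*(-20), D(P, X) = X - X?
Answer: -93051/95 ≈ -979.48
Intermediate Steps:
D(P, X) = 0
S(q, F) = -⅛ (S(q, F) = -⅛*1 = -⅛)
E = 20 (E = 0 - 1*(-20) = 0 + 20 = 20)
c(g) = g/(12 + g) (c(g) = g/(g - 4*(-3)) = g/(g + 12) = g/(12 + g))
(E + c(S(-1, -5)))*(-49) = (20 - 1/(8*(12 - ⅛)))*(-49) = (20 - 1/(8*95/8))*(-49) = (20 - ⅛*8/95)*(-49) = (20 - 1/95)*(-49) = (1899/95)*(-49) = -93051/95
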